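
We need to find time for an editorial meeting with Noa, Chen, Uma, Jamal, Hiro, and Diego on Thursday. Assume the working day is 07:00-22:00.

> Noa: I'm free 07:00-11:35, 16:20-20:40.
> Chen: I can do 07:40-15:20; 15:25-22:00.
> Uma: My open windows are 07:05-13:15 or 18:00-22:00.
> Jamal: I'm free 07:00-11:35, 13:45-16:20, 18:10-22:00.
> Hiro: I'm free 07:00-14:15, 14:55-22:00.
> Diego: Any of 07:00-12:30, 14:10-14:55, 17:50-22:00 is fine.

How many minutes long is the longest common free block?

Noa ∩ Chen: 07:40-11:35, 16:20-20:40.
Noa ∩ Chen ∩ Uma: 07:40-11:35, 18:00-20:40.
Noa ∩ Chen ∩ Uma ∩ Jamal: 07:40-11:35, 18:10-20:40.
Noa ∩ Chen ∩ Uma ∩ Jamal ∩ Hiro: 07:40-11:35, 18:10-20:40.
Noa ∩ Chen ∩ Uma ∩ Jamal ∩ Hiro ∩ Diego: 07:40-11:35, 18:10-20:40.
The longest is 07:40-11:35 at 235 minutes.

235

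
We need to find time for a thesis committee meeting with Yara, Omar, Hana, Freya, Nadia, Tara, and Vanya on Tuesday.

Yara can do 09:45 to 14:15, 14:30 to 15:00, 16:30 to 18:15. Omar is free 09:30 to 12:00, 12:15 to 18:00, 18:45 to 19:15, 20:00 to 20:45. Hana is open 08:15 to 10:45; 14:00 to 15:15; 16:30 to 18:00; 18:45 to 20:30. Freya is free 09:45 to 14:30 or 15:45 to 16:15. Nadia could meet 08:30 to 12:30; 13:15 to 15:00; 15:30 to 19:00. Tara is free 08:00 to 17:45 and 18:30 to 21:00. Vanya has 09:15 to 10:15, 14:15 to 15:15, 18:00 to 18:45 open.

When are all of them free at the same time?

09:45-10:15

Yara ∩ Omar: 09:45-12:00, 12:15-14:15, 14:30-15:00, 16:30-18:00.
Yara ∩ Omar ∩ Hana: 09:45-10:45, 14:00-14:15, 14:30-15:00, 16:30-18:00.
Yara ∩ Omar ∩ Hana ∩ Freya: 09:45-10:45, 14:00-14:15.
Yara ∩ Omar ∩ Hana ∩ Freya ∩ Nadia: 09:45-10:45, 14:00-14:15.
Yara ∩ Omar ∩ Hana ∩ Freya ∩ Nadia ∩ Tara: 09:45-10:45, 14:00-14:15.
Yara ∩ Omar ∩ Hana ∩ Freya ∩ Nadia ∩ Tara ∩ Vanya: 09:45-10:15.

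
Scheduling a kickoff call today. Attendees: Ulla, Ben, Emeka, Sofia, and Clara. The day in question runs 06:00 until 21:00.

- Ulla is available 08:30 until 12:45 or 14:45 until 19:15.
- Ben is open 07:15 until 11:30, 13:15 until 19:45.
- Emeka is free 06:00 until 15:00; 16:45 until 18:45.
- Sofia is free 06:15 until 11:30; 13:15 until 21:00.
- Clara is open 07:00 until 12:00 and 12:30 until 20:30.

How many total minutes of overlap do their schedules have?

315

Ulla ∩ Ben: 08:30-11:30, 14:45-19:15.
Ulla ∩ Ben ∩ Emeka: 08:30-11:30, 14:45-15:00, 16:45-18:45.
Ulla ∩ Ben ∩ Emeka ∩ Sofia: 08:30-11:30, 14:45-15:00, 16:45-18:45.
Ulla ∩ Ben ∩ Emeka ∩ Sofia ∩ Clara: 08:30-11:30, 14:45-15:00, 16:45-18:45.
Summing the common windows: 180 + 15 + 120 = 315 minutes.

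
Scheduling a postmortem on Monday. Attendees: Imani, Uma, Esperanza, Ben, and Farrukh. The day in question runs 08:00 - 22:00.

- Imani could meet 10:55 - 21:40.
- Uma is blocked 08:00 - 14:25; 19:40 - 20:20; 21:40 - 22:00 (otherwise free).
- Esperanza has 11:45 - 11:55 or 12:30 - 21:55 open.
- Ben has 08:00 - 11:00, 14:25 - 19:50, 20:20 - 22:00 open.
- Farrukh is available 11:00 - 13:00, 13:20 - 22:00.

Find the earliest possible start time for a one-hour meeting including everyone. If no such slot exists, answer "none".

Imani free: 10:55-21:40.
Uma free: 14:25-19:40, 20:20-21:40 (invert busy blocks within the working day).
Esperanza free: 11:45-11:55, 12:30-21:55.
Ben free: 08:00-11:00, 14:25-19:50, 20:20-22:00.
Farrukh free: 11:00-13:00, 13:20-22:00.
Imani ∩ Uma: 14:25-19:40, 20:20-21:40.
Imani ∩ Uma ∩ Esperanza: 14:25-19:40, 20:20-21:40.
Imani ∩ Uma ∩ Esperanza ∩ Ben: 14:25-19:40, 20:20-21:40.
Imani ∩ Uma ∩ Esperanza ∩ Ben ∩ Farrukh: 14:25-19:40, 20:20-21:40.
The first common window of at least 60 minutes is 14:25-19:40, so the earliest start is 14:25.

14:25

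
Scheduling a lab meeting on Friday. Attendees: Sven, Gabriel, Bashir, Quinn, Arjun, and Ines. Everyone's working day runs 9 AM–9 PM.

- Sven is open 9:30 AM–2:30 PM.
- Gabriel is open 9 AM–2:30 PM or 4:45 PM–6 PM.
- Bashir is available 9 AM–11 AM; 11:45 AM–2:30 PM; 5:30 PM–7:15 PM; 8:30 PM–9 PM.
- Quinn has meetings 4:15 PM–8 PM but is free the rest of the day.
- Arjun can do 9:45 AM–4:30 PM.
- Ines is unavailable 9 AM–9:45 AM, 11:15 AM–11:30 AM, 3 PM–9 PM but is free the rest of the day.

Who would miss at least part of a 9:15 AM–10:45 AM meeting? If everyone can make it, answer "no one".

Arjun, Ines, Sven

Sven free: 09:30-14:30.
Gabriel free: 09:00-14:30, 16:45-18:00.
Bashir free: 09:00-11:00, 11:45-14:30, 17:30-19:15, 20:30-21:00.
Quinn free: 09:00-16:15, 20:00-21:00 (invert busy blocks within the working day).
Arjun free: 09:45-16:30.
Ines free: 09:45-11:15, 11:30-15:00 (invert busy blocks within the working day).
Sven: not fully free for 09:15-10:45. Gabriel: free for 09:15-10:45. Bashir: free for 09:15-10:45. Quinn: free for 09:15-10:45. Arjun: not fully free for 09:15-10:45. Ines: not fully free for 09:15-10:45.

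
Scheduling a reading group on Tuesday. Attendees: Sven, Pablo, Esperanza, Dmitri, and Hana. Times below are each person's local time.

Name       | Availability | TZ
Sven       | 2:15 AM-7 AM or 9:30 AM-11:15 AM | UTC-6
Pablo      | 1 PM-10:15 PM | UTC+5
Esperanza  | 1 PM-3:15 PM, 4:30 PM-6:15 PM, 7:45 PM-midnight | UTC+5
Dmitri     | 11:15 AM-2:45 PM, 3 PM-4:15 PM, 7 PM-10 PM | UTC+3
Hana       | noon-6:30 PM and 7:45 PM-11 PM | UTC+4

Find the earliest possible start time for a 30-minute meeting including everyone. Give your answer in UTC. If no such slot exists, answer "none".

08:15

Sven in UTC: 08:15-13:00, 15:30-17:15 (add 6h to convert from UTC-6).
Pablo in UTC: 08:00-17:15 (subtract 5h to convert from UTC+5).
Esperanza in UTC: 08:00-10:15, 11:30-13:15, 14:45-19:00 (subtract 5h to convert from UTC+5).
Dmitri in UTC: 08:15-11:45, 12:00-13:15, 16:00-19:00 (subtract 3h to convert from UTC+3).
Hana in UTC: 08:00-14:30, 15:45-19:00 (subtract 4h to convert from UTC+4).
Sven ∩ Pablo: 08:15-13:00, 15:30-17:15.
Sven ∩ Pablo ∩ Esperanza: 08:15-10:15, 11:30-13:00, 15:30-17:15.
Sven ∩ Pablo ∩ Esperanza ∩ Dmitri: 08:15-10:15, 11:30-11:45, 12:00-13:00, 16:00-17:15.
Sven ∩ Pablo ∩ Esperanza ∩ Dmitri ∩ Hana: 08:15-10:15, 11:30-11:45, 12:00-13:00, 16:00-17:15.
So the common availability across everyone is 08:15-10:15, 11:30-11:45, 12:00-13:00, 16:00-17:15.
The first common window of at least 30 minutes is 08:15-10:15, so the earliest start is 08:15.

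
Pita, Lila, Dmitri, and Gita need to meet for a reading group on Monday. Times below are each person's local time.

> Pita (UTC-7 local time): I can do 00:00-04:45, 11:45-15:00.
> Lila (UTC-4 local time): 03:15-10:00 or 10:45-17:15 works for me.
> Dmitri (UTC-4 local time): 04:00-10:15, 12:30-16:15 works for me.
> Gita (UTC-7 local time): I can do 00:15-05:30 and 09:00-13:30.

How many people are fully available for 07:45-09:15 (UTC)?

3

Pita in UTC: 07:00-11:45, 18:45-22:00 (add 7h to convert from UTC-7).
Lila in UTC: 07:15-14:00, 14:45-21:15 (add 4h to convert from UTC-4).
Dmitri in UTC: 08:00-14:15, 16:30-20:15 (add 4h to convert from UTC-4).
Gita in UTC: 07:15-12:30, 16:00-20:30 (add 7h to convert from UTC-7).
Pita, Lila, and Gita can make the full 07:45-09:15 slot — that's 3.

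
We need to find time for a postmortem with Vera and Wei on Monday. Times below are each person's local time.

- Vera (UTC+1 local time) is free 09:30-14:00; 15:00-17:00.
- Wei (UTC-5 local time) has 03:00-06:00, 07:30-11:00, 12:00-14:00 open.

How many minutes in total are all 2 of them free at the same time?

300

Vera in UTC: 08:30-13:00, 14:00-16:00 (subtract 1h to convert from UTC+1).
Wei in UTC: 08:00-11:00, 12:30-16:00, 17:00-19:00 (add 5h to convert from UTC-5).
Vera ∩ Wei: 08:30-11:00, 12:30-13:00, 14:00-16:00.
So the common availability across everyone is 08:30-11:00, 12:30-13:00, 14:00-16:00.
Summing the common windows: 150 + 30 + 120 = 300 minutes.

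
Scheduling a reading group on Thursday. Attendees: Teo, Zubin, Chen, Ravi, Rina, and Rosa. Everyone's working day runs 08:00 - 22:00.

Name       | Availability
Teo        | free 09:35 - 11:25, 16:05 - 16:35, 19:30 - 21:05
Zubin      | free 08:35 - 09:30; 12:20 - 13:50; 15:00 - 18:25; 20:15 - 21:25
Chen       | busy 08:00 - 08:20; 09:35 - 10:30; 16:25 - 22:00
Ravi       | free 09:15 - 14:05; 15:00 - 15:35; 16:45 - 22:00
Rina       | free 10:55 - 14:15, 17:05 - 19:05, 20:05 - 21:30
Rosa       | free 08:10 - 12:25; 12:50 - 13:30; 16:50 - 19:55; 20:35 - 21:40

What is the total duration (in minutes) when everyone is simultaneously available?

0

Teo free: 09:35-11:25, 16:05-16:35, 19:30-21:05.
Zubin free: 08:35-09:30, 12:20-13:50, 15:00-18:25, 20:15-21:25.
Chen free: 08:20-09:35, 10:30-16:25 (invert busy blocks within the working day).
Ravi free: 09:15-14:05, 15:00-15:35, 16:45-22:00.
Rina free: 10:55-14:15, 17:05-19:05, 20:05-21:30.
Rosa free: 08:10-12:25, 12:50-13:30, 16:50-19:55, 20:35-21:40.
Teo ∩ Zubin: 16:05-16:35, 20:15-21:05.
Teo ∩ Zubin ∩ Chen: 16:05-16:25.
Teo ∩ Zubin ∩ Chen ∩ Ravi: ∅.
Teo ∩ Zubin ∩ Chen ∩ Ravi ∩ Rina: ∅.
Teo ∩ Zubin ∩ Chen ∩ Ravi ∩ Rina ∩ Rosa: ∅.
There is no time when everyone is free.
There is no common window, so the total is 0 minutes.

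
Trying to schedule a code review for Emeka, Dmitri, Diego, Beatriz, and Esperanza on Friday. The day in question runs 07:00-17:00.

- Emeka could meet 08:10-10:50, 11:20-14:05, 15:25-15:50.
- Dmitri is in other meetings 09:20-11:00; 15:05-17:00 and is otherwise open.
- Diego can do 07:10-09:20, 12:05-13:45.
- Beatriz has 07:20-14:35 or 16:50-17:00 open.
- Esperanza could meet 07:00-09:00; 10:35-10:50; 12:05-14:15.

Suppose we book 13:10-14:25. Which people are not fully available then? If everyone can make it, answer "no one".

Diego, Emeka, Esperanza

Emeka free: 08:10-10:50, 11:20-14:05, 15:25-15:50.
Dmitri free: 07:00-09:20, 11:00-15:05 (invert busy blocks within the working day).
Diego free: 07:10-09:20, 12:05-13:45.
Beatriz free: 07:20-14:35, 16:50-17:00.
Esperanza free: 07:00-09:00, 10:35-10:50, 12:05-14:15.
Emeka: not fully free for 13:10-14:25. Dmitri: free for 13:10-14:25. Diego: not fully free for 13:10-14:25. Beatriz: free for 13:10-14:25. Esperanza: not fully free for 13:10-14:25.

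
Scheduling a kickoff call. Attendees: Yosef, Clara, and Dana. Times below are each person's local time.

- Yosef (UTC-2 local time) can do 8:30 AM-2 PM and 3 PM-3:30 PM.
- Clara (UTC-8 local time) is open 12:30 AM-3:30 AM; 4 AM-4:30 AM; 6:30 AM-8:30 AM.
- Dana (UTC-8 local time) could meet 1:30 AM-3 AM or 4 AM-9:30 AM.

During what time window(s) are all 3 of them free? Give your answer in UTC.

Yosef in UTC: 10:30-16:00, 17:00-17:30 (add 2h to convert from UTC-2).
Clara in UTC: 08:30-11:30, 12:00-12:30, 14:30-16:30 (add 8h to convert from UTC-8).
Dana in UTC: 09:30-11:00, 12:00-17:30 (add 8h to convert from UTC-8).
Yosef ∩ Clara: 10:30-11:30, 12:00-12:30, 14:30-16:00.
Yosef ∩ Clara ∩ Dana: 10:30-11:00, 12:00-12:30, 14:30-16:00.

10:30-11:00, 12:00-12:30, 14:30-16:00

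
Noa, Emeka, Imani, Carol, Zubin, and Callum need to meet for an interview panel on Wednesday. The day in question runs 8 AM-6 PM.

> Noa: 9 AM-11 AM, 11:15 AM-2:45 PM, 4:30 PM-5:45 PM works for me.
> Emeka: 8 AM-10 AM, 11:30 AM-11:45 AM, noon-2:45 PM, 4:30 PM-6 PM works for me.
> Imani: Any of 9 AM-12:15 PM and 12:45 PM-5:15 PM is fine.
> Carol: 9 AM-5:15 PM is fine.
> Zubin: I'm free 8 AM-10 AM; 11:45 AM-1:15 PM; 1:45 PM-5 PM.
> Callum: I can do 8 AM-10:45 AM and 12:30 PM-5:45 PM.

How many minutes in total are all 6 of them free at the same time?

180

Noa ∩ Emeka: 09:00-10:00, 11:30-11:45, 12:00-14:45, 16:30-17:45.
Noa ∩ Emeka ∩ Imani: 09:00-10:00, 11:30-11:45, 12:00-12:15, 12:45-14:45, 16:30-17:15.
Noa ∩ Emeka ∩ Imani ∩ Carol: 09:00-10:00, 11:30-11:45, 12:00-12:15, 12:45-14:45, 16:30-17:15.
Noa ∩ Emeka ∩ Imani ∩ Carol ∩ Zubin: 09:00-10:00, 12:00-12:15, 12:45-13:15, 13:45-14:45, 16:30-17:00.
Noa ∩ Emeka ∩ Imani ∩ Carol ∩ Zubin ∩ Callum: 09:00-10:00, 12:45-13:15, 13:45-14:45, 16:30-17:00.
So the common availability across everyone is 09:00-10:00, 12:45-13:15, 13:45-14:45, 16:30-17:00.
Summing the common windows: 60 + 30 + 60 + 30 = 180 minutes.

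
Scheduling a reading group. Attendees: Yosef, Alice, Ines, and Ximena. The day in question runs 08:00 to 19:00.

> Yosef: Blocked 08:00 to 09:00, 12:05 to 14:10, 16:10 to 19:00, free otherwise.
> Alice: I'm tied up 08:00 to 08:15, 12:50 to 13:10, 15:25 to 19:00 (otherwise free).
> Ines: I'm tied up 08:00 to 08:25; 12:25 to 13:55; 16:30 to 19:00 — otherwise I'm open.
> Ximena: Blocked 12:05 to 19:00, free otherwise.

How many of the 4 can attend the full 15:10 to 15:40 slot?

2

Yosef free: 09:00-12:05, 14:10-16:10 (invert busy blocks within the working day).
Alice free: 08:15-12:50, 13:10-15:25 (invert busy blocks within the working day).
Ines free: 08:25-12:25, 13:55-16:30 (invert busy blocks within the working day).
Ximena free: 08:00-12:05 (invert busy blocks within the working day).
Yosef and Ines can make the full 15:10-15:40 slot — that's 2.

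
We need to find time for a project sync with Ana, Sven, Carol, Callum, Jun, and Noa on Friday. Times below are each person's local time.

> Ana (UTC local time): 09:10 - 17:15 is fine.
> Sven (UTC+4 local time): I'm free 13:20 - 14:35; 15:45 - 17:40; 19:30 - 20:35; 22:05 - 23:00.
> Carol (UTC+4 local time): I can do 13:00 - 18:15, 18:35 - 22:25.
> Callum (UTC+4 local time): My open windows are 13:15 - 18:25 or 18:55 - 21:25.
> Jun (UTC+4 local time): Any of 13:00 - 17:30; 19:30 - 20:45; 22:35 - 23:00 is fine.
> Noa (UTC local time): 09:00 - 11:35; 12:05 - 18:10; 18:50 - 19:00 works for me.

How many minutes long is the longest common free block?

Ana in UTC: 09:10-17:15.
Sven in UTC: 09:20-10:35, 11:45-13:40, 15:30-16:35, 18:05-19:00 (subtract 4h to convert from UTC+4).
Carol in UTC: 09:00-14:15, 14:35-18:25 (subtract 4h to convert from UTC+4).
Callum in UTC: 09:15-14:25, 14:55-17:25 (subtract 4h to convert from UTC+4).
Jun in UTC: 09:00-13:30, 15:30-16:45, 18:35-19:00 (subtract 4h to convert from UTC+4).
Noa in UTC: 09:00-11:35, 12:05-18:10, 18:50-19:00.
Ana ∩ Sven: 09:20-10:35, 11:45-13:40, 15:30-16:35.
Ana ∩ Sven ∩ Carol: 09:20-10:35, 11:45-13:40, 15:30-16:35.
Ana ∩ Sven ∩ Carol ∩ Callum: 09:20-10:35, 11:45-13:40, 15:30-16:35.
Ana ∩ Sven ∩ Carol ∩ Callum ∩ Jun: 09:20-10:35, 11:45-13:30, 15:30-16:35.
Ana ∩ Sven ∩ Carol ∩ Callum ∩ Jun ∩ Noa: 09:20-10:35, 12:05-13:30, 15:30-16:35.
The longest is 12:05-13:30 at 85 minutes.

85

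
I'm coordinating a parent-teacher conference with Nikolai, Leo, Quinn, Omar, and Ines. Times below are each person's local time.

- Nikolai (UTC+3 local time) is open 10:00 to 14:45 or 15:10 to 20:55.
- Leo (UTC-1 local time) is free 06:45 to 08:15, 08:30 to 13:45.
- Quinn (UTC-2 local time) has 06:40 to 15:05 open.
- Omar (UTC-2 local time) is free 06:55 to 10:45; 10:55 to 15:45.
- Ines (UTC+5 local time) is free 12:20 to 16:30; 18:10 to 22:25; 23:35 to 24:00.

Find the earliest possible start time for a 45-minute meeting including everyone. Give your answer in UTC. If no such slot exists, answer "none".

Nikolai in UTC: 07:00-11:45, 12:10-17:55 (subtract 3h to convert from UTC+3).
Leo in UTC: 07:45-09:15, 09:30-14:45 (add 1h to convert from UTC-1).
Quinn in UTC: 08:40-17:05 (add 2h to convert from UTC-2).
Omar in UTC: 08:55-12:45, 12:55-17:45 (add 2h to convert from UTC-2).
Ines in UTC: 07:20-11:30, 13:10-17:25, 18:35-19:00 (subtract 5h to convert from UTC+5).
Nikolai ∩ Leo: 07:45-09:15, 09:30-11:45, 12:10-14:45.
Nikolai ∩ Leo ∩ Quinn: 08:40-09:15, 09:30-11:45, 12:10-14:45.
Nikolai ∩ Leo ∩ Quinn ∩ Omar: 08:55-09:15, 09:30-11:45, 12:10-12:45, 12:55-14:45.
Nikolai ∩ Leo ∩ Quinn ∩ Omar ∩ Ines: 08:55-09:15, 09:30-11:30, 13:10-14:45.
So the common availability across everyone is 08:55-09:15, 09:30-11:30, 13:10-14:45.
The first common window of at least 45 minutes is 09:30-11:30, so the earliest start is 09:30.

09:30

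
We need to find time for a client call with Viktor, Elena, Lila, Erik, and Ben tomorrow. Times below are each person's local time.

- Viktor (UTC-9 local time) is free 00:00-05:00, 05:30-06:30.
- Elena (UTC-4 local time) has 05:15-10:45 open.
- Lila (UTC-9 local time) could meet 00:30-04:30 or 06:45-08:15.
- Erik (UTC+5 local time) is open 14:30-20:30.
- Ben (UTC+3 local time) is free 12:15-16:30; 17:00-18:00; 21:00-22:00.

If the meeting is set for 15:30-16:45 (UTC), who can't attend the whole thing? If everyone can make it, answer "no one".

Ben, Elena, Erik, Lila, Viktor

Viktor in UTC: 09:00-14:00, 14:30-15:30 (add 9h to convert from UTC-9).
Elena in UTC: 09:15-14:45 (add 4h to convert from UTC-4).
Lila in UTC: 09:30-13:30, 15:45-17:15 (add 9h to convert from UTC-9).
Erik in UTC: 09:30-15:30 (subtract 5h to convert from UTC+5).
Ben in UTC: 09:15-13:30, 14:00-15:00, 18:00-19:00 (subtract 3h to convert from UTC+3).
Viktor: not fully free for 15:30-16:45. Elena: not fully free for 15:30-16:45. Lila: not fully free for 15:30-16:45. Erik: not fully free for 15:30-16:45. Ben: not fully free for 15:30-16:45.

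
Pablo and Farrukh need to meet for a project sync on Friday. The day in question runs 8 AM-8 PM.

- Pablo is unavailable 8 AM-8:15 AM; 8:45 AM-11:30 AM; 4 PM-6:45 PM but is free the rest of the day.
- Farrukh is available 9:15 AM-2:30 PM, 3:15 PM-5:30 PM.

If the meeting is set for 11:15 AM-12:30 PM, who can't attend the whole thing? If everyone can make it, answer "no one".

Pablo free: 08:15-08:45, 11:30-16:00, 18:45-20:00 (invert busy blocks within the working day).
Farrukh free: 09:15-14:30, 15:15-17:30.
Pablo: not fully free for 11:15-12:30. Farrukh: free for 11:15-12:30.

Pablo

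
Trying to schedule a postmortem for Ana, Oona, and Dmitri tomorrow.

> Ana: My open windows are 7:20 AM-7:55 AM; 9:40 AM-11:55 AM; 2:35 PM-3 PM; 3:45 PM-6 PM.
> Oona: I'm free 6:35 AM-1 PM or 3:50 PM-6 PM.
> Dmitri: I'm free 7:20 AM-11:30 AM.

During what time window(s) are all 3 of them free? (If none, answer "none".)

Ana ∩ Oona: 07:20-07:55, 09:40-11:55, 15:50-18:00.
Ana ∩ Oona ∩ Dmitri: 07:20-07:55, 09:40-11:30.

07:20-07:55, 09:40-11:30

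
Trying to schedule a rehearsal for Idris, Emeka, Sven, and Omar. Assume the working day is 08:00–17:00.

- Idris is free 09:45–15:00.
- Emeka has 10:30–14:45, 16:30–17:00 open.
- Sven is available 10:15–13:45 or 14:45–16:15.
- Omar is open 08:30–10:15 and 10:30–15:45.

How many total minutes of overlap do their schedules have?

Idris ∩ Emeka: 10:30-14:45.
Idris ∩ Emeka ∩ Sven: 10:30-13:45.
Idris ∩ Emeka ∩ Sven ∩ Omar: 10:30-13:45.
That's a single block of 195 minutes.

195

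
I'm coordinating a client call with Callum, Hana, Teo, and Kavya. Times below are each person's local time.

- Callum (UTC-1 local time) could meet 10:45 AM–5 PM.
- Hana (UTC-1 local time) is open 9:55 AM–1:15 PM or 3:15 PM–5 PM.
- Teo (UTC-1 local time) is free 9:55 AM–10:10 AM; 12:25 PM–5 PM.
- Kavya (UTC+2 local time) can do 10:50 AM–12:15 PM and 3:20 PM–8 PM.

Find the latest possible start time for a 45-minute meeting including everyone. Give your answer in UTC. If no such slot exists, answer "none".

Callum in UTC: 11:45-18:00 (add 1h to convert from UTC-1).
Hana in UTC: 10:55-14:15, 16:15-18:00 (add 1h to convert from UTC-1).
Teo in UTC: 10:55-11:10, 13:25-18:00 (add 1h to convert from UTC-1).
Kavya in UTC: 08:50-10:15, 13:20-18:00 (subtract 2h to convert from UTC+2).
Callum ∩ Hana: 11:45-14:15, 16:15-18:00.
Callum ∩ Hana ∩ Teo: 13:25-14:15, 16:15-18:00.
Callum ∩ Hana ∩ Teo ∩ Kavya: 13:25-14:15, 16:15-18:00.
So the common availability across everyone is 13:25-14:15, 16:15-18:00.
The last common window of at least 45 minutes is 16:15-18:00; a 45-minute meeting can start as late as 17:15 and still end by 18:00.

17:15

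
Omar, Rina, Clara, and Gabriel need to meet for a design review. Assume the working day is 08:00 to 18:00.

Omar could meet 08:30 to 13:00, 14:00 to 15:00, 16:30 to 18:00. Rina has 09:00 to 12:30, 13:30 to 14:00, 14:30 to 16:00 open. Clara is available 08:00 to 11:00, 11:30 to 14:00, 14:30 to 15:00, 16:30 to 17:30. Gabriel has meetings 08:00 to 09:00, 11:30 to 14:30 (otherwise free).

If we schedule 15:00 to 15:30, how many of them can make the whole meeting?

2

Omar free: 08:30-13:00, 14:00-15:00, 16:30-18:00.
Rina free: 09:00-12:30, 13:30-14:00, 14:30-16:00.
Clara free: 08:00-11:00, 11:30-14:00, 14:30-15:00, 16:30-17:30.
Gabriel free: 09:00-11:30, 14:30-18:00 (invert busy blocks within the working day).
Rina and Gabriel can make the full 15:00-15:30 slot — that's 2.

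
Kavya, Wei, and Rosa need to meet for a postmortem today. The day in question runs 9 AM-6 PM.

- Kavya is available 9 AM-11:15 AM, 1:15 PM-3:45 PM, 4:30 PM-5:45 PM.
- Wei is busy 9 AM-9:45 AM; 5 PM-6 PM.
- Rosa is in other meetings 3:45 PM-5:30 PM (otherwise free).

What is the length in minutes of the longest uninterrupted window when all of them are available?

150

Kavya free: 09:00-11:15, 13:15-15:45, 16:30-17:45.
Wei free: 09:45-17:00 (invert busy blocks within the working day).
Rosa free: 09:00-15:45, 17:30-18:00 (invert busy blocks within the working day).
Kavya ∩ Wei: 09:45-11:15, 13:15-15:45, 16:30-17:00.
Kavya ∩ Wei ∩ Rosa: 09:45-11:15, 13:15-15:45.
The longest is 13:15-15:45 at 150 minutes.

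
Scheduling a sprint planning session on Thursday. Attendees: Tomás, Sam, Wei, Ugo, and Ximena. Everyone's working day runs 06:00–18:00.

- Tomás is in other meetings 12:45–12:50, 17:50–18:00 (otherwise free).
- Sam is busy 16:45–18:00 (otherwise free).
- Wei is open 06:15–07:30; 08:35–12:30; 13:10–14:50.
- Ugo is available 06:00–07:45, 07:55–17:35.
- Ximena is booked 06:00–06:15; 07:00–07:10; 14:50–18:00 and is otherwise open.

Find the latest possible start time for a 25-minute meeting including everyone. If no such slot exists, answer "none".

Tomás free: 06:00-12:45, 12:50-17:50 (invert busy blocks within the working day).
Sam free: 06:00-16:45 (invert busy blocks within the working day).
Wei free: 06:15-07:30, 08:35-12:30, 13:10-14:50.
Ugo free: 06:00-07:45, 07:55-17:35.
Ximena free: 06:15-07:00, 07:10-14:50 (invert busy blocks within the working day).
Tomás ∩ Sam: 06:00-12:45, 12:50-16:45.
Tomás ∩ Sam ∩ Wei: 06:15-07:30, 08:35-12:30, 13:10-14:50.
Tomás ∩ Sam ∩ Wei ∩ Ugo: 06:15-07:30, 08:35-12:30, 13:10-14:50.
Tomás ∩ Sam ∩ Wei ∩ Ugo ∩ Ximena: 06:15-07:00, 07:10-07:30, 08:35-12:30, 13:10-14:50.
So the common availability across everyone is 06:15-07:00, 07:10-07:30, 08:35-12:30, 13:10-14:50.
The last common window of at least 25 minutes is 13:10-14:50; a 25-minute meeting can start as late as 14:25 and still end by 14:50.

14:25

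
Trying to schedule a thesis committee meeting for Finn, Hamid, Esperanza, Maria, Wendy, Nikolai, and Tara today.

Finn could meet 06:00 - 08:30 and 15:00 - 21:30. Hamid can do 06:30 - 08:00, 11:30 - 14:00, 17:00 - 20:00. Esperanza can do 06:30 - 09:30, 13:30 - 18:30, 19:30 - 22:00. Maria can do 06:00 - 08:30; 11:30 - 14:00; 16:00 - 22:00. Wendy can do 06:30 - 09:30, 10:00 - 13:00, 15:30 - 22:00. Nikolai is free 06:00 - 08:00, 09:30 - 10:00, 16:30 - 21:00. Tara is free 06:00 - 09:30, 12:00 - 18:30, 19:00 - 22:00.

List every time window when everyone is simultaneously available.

06:30-08:00, 17:00-18:30, 19:30-20:00

Finn ∩ Hamid: 06:30-08:00, 17:00-20:00.
Finn ∩ Hamid ∩ Esperanza: 06:30-08:00, 17:00-18:30, 19:30-20:00.
Finn ∩ Hamid ∩ Esperanza ∩ Maria: 06:30-08:00, 17:00-18:30, 19:30-20:00.
Finn ∩ Hamid ∩ Esperanza ∩ Maria ∩ Wendy: 06:30-08:00, 17:00-18:30, 19:30-20:00.
Finn ∩ Hamid ∩ Esperanza ∩ Maria ∩ Wendy ∩ Nikolai: 06:30-08:00, 17:00-18:30, 19:30-20:00.
Finn ∩ Hamid ∩ Esperanza ∩ Maria ∩ Wendy ∩ Nikolai ∩ Tara: 06:30-08:00, 17:00-18:30, 19:30-20:00.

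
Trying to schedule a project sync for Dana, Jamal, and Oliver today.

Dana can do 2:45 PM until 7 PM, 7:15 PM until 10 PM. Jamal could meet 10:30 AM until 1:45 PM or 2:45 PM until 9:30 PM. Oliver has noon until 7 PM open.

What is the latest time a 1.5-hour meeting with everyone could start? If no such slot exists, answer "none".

17:30

Dana ∩ Jamal: 14:45-19:00, 19:15-21:30.
Dana ∩ Jamal ∩ Oliver: 14:45-19:00.
The last common window of at least 90 minutes is 14:45-19:00; a 90-minute meeting can start as late as 17:30 and still end by 19:00.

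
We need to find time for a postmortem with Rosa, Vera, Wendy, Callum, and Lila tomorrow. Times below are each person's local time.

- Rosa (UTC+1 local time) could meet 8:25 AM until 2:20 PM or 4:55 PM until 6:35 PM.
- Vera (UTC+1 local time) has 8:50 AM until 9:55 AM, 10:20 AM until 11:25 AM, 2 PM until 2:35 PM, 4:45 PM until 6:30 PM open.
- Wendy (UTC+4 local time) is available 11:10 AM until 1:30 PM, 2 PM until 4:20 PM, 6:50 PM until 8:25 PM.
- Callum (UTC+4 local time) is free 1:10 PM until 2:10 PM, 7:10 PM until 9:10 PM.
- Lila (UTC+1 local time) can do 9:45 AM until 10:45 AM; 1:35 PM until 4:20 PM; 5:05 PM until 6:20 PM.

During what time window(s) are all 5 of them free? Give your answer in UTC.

09:20-09:30, 16:05-16:25

Rosa in UTC: 07:25-13:20, 15:55-17:35 (subtract 1h to convert from UTC+1).
Vera in UTC: 07:50-08:55, 09:20-10:25, 13:00-13:35, 15:45-17:30 (subtract 1h to convert from UTC+1).
Wendy in UTC: 07:10-09:30, 10:00-12:20, 14:50-16:25 (subtract 4h to convert from UTC+4).
Callum in UTC: 09:10-10:10, 15:10-17:10 (subtract 4h to convert from UTC+4).
Lila in UTC: 08:45-09:45, 12:35-15:20, 16:05-17:20 (subtract 1h to convert from UTC+1).
Rosa ∩ Vera: 07:50-08:55, 09:20-10:25, 13:00-13:20, 15:55-17:30.
Rosa ∩ Vera ∩ Wendy: 07:50-08:55, 09:20-09:30, 10:00-10:25, 15:55-16:25.
Rosa ∩ Vera ∩ Wendy ∩ Callum: 09:20-09:30, 10:00-10:10, 15:55-16:25.
Rosa ∩ Vera ∩ Wendy ∩ Callum ∩ Lila: 09:20-09:30, 16:05-16:25.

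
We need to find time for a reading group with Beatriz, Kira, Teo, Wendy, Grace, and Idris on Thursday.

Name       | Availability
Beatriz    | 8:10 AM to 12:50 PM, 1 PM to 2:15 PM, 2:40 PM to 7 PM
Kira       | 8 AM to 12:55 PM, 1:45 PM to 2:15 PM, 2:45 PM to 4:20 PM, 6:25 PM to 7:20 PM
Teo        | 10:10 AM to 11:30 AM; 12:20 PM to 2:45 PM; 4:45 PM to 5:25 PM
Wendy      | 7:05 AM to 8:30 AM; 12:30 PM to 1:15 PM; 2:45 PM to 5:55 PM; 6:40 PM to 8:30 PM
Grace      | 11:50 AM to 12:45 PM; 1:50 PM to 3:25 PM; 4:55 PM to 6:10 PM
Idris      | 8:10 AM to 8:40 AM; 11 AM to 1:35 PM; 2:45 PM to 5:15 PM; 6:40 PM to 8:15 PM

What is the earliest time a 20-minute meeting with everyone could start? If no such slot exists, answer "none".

Beatriz ∩ Kira: 08:10-12:50, 13:45-14:15, 14:45-16:20, 18:25-19:00.
Beatriz ∩ Kira ∩ Teo: 10:10-11:30, 12:20-12:50, 13:45-14:15.
Beatriz ∩ Kira ∩ Teo ∩ Wendy: 12:30-12:50.
Beatriz ∩ Kira ∩ Teo ∩ Wendy ∩ Grace: 12:30-12:45.
Beatriz ∩ Kira ∩ Teo ∩ Wendy ∩ Grace ∩ Idris: 12:30-12:45.
No common window is at least 20 minutes long.

none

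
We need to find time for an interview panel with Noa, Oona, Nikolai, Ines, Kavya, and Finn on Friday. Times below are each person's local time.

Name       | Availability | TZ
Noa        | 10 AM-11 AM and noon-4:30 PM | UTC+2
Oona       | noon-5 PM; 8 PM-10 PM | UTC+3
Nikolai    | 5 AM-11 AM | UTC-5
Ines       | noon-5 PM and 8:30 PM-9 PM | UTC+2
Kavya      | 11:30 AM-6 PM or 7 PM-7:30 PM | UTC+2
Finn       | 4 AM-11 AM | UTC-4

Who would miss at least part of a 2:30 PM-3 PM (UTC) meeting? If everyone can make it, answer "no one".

Noa, Oona

Noa in UTC: 08:00-09:00, 10:00-14:30 (subtract 2h to convert from UTC+2).
Oona in UTC: 09:00-14:00, 17:00-19:00 (subtract 3h to convert from UTC+3).
Nikolai in UTC: 10:00-16:00 (add 5h to convert from UTC-5).
Ines in UTC: 10:00-15:00, 18:30-19:00 (subtract 2h to convert from UTC+2).
Kavya in UTC: 09:30-16:00, 17:00-17:30 (subtract 2h to convert from UTC+2).
Finn in UTC: 08:00-15:00 (add 4h to convert from UTC-4).
Noa: not fully free for 14:30-15:00. Oona: not fully free for 14:30-15:00. Nikolai: free for 14:30-15:00. Ines: free for 14:30-15:00. Kavya: free for 14:30-15:00. Finn: free for 14:30-15:00.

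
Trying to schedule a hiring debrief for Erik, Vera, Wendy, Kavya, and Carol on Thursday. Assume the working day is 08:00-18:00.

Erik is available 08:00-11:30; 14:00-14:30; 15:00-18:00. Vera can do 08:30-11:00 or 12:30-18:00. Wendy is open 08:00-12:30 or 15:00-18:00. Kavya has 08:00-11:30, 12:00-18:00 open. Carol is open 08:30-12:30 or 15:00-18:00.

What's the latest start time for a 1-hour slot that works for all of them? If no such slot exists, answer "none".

Erik ∩ Vera: 08:30-11:00, 14:00-14:30, 15:00-18:00.
Erik ∩ Vera ∩ Wendy: 08:30-11:00, 15:00-18:00.
Erik ∩ Vera ∩ Wendy ∩ Kavya: 08:30-11:00, 15:00-18:00.
Erik ∩ Vera ∩ Wendy ∩ Kavya ∩ Carol: 08:30-11:00, 15:00-18:00.
Those are the intersection windows.
The last common window of at least 60 minutes is 15:00-18:00; a 60-minute meeting can start as late as 17:00 and still end by 18:00.

17:00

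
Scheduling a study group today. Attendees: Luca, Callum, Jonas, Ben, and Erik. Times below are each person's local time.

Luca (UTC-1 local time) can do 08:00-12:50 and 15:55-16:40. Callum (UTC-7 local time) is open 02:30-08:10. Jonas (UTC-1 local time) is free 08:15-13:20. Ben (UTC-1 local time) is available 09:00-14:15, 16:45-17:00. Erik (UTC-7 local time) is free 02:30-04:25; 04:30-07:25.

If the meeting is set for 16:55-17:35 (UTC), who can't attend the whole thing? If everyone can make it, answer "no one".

Luca in UTC: 09:00-13:50, 16:55-17:40 (add 1h to convert from UTC-1).
Callum in UTC: 09:30-15:10 (add 7h to convert from UTC-7).
Jonas in UTC: 09:15-14:20 (add 1h to convert from UTC-1).
Ben in UTC: 10:00-15:15, 17:45-18:00 (add 1h to convert from UTC-1).
Erik in UTC: 09:30-11:25, 11:30-14:25 (add 7h to convert from UTC-7).
Luca: free for 16:55-17:35. Callum: not fully free for 16:55-17:35. Jonas: not fully free for 16:55-17:35. Ben: not fully free for 16:55-17:35. Erik: not fully free for 16:55-17:35.

Ben, Callum, Erik, Jonas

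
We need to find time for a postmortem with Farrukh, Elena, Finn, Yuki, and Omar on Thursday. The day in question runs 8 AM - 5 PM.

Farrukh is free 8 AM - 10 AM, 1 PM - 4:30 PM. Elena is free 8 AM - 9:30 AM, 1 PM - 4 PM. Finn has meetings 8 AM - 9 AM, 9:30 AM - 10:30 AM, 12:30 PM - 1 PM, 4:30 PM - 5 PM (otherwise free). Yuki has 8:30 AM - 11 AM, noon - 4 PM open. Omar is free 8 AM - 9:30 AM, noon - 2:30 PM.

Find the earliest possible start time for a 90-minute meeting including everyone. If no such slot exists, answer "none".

13:00

Farrukh free: 08:00-10:00, 13:00-16:30.
Elena free: 08:00-09:30, 13:00-16:00.
Finn free: 09:00-09:30, 10:30-12:30, 13:00-16:30 (invert busy blocks within the working day).
Yuki free: 08:30-11:00, 12:00-16:00.
Omar free: 08:00-09:30, 12:00-14:30.
Farrukh ∩ Elena: 08:00-09:30, 13:00-16:00.
Farrukh ∩ Elena ∩ Finn: 09:00-09:30, 13:00-16:00.
Farrukh ∩ Elena ∩ Finn ∩ Yuki: 09:00-09:30, 13:00-16:00.
Farrukh ∩ Elena ∩ Finn ∩ Yuki ∩ Omar: 09:00-09:30, 13:00-14:30.
The first common window of at least 90 minutes is 13:00-14:30, so the earliest start is 13:00.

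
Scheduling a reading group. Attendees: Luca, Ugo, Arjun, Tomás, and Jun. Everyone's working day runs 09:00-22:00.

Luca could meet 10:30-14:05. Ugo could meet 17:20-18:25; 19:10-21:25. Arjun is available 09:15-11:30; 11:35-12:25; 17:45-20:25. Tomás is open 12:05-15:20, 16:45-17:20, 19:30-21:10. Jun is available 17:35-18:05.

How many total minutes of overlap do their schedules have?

Luca ∩ Ugo: ∅.
Luca ∩ Ugo ∩ Arjun: ∅.
Luca ∩ Ugo ∩ Arjun ∩ Tomás: ∅.
Luca ∩ Ugo ∩ Arjun ∩ Tomás ∩ Jun: ∅.
There is no time when everyone is free.
There is no common window, so the total is 0 minutes.

0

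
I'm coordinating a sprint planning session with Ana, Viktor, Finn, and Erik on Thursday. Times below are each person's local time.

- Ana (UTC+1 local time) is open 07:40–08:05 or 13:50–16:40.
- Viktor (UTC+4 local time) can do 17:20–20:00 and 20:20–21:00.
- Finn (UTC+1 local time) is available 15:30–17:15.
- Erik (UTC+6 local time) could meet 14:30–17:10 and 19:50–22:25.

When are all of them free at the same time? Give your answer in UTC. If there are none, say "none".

Ana in UTC: 06:40-07:05, 12:50-15:40 (subtract 1h to convert from UTC+1).
Viktor in UTC: 13:20-16:00, 16:20-17:00 (subtract 4h to convert from UTC+4).
Finn in UTC: 14:30-16:15 (subtract 1h to convert from UTC+1).
Erik in UTC: 08:30-11:10, 13:50-16:25 (subtract 6h to convert from UTC+6).
Ana ∩ Viktor: 13:20-15:40.
Ana ∩ Viktor ∩ Finn: 14:30-15:40.
Ana ∩ Viktor ∩ Finn ∩ Erik: 14:30-15:40.
So the common availability across everyone is 14:30-15:40.

14:30-15:40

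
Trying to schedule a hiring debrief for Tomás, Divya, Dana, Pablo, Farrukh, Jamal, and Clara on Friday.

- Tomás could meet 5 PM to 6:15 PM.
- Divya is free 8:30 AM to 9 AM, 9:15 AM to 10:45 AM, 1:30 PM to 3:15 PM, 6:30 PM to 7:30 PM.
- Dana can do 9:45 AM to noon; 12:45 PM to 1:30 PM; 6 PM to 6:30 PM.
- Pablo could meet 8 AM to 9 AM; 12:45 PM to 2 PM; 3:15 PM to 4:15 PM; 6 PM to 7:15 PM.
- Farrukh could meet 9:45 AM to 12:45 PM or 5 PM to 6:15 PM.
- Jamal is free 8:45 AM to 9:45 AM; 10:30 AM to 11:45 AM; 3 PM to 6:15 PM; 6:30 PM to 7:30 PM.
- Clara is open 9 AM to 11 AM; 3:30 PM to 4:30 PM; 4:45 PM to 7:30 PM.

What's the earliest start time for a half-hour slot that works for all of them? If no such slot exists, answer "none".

Tomás ∩ Divya: ∅.
Tomás ∩ Divya ∩ Dana: ∅.
Tomás ∩ Divya ∩ Dana ∩ Pablo: ∅.
Tomás ∩ Divya ∩ Dana ∩ Pablo ∩ Farrukh: ∅.
Tomás ∩ Divya ∩ Dana ∩ Pablo ∩ Farrukh ∩ Jamal: ∅.
Tomás ∩ Divya ∩ Dana ∩ Pablo ∩ Farrukh ∩ Jamal ∩ Clara: ∅.
There is no time when everyone is free.
No common window is at least 30 minutes long.

none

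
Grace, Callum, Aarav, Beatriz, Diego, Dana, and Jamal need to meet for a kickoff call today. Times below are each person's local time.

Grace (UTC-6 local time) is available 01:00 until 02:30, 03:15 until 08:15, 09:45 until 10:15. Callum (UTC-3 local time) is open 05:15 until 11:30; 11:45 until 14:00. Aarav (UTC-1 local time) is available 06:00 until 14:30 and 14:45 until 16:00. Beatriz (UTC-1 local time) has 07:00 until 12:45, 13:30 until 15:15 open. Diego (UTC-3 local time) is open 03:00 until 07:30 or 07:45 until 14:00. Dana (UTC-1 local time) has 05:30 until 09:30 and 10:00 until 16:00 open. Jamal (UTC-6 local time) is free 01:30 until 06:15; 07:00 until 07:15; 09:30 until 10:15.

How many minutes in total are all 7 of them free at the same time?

210

Grace in UTC: 07:00-08:30, 09:15-14:15, 15:45-16:15 (add 6h to convert from UTC-6).
Callum in UTC: 08:15-14:30, 14:45-17:00 (add 3h to convert from UTC-3).
Aarav in UTC: 07:00-15:30, 15:45-17:00 (add 1h to convert from UTC-1).
Beatriz in UTC: 08:00-13:45, 14:30-16:15 (add 1h to convert from UTC-1).
Diego in UTC: 06:00-10:30, 10:45-17:00 (add 3h to convert from UTC-3).
Dana in UTC: 06:30-10:30, 11:00-17:00 (add 1h to convert from UTC-1).
Jamal in UTC: 07:30-12:15, 13:00-13:15, 15:30-16:15 (add 6h to convert from UTC-6).
Grace ∩ Callum: 08:15-08:30, 09:15-14:15, 15:45-16:15.
Grace ∩ Callum ∩ Aarav: 08:15-08:30, 09:15-14:15, 15:45-16:15.
Grace ∩ Callum ∩ Aarav ∩ Beatriz: 08:15-08:30, 09:15-13:45, 15:45-16:15.
Grace ∩ Callum ∩ Aarav ∩ Beatriz ∩ Diego: 08:15-08:30, 09:15-10:30, 10:45-13:45, 15:45-16:15.
Grace ∩ Callum ∩ Aarav ∩ Beatriz ∩ Diego ∩ Dana: 08:15-08:30, 09:15-10:30, 11:00-13:45, 15:45-16:15.
Grace ∩ Callum ∩ Aarav ∩ Beatriz ∩ Diego ∩ Dana ∩ Jamal: 08:15-08:30, 09:15-10:30, 11:00-12:15, 13:00-13:15, 15:45-16:15.
Summing the common windows: 15 + 75 + 75 + 15 + 30 = 210 minutes.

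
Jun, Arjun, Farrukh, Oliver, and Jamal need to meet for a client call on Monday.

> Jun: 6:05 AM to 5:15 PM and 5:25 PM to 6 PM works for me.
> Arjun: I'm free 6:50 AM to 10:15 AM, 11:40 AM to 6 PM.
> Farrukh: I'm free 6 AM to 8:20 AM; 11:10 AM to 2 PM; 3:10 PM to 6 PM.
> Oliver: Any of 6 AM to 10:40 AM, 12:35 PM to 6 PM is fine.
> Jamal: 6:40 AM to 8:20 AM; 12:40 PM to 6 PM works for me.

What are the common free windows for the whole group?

06:50-08:20, 12:40-14:00, 15:10-17:15, 17:25-18:00

Jun ∩ Arjun: 06:50-10:15, 11:40-17:15, 17:25-18:00.
Jun ∩ Arjun ∩ Farrukh: 06:50-08:20, 11:40-14:00, 15:10-17:15, 17:25-18:00.
Jun ∩ Arjun ∩ Farrukh ∩ Oliver: 06:50-08:20, 12:35-14:00, 15:10-17:15, 17:25-18:00.
Jun ∩ Arjun ∩ Farrukh ∩ Oliver ∩ Jamal: 06:50-08:20, 12:40-14:00, 15:10-17:15, 17:25-18:00.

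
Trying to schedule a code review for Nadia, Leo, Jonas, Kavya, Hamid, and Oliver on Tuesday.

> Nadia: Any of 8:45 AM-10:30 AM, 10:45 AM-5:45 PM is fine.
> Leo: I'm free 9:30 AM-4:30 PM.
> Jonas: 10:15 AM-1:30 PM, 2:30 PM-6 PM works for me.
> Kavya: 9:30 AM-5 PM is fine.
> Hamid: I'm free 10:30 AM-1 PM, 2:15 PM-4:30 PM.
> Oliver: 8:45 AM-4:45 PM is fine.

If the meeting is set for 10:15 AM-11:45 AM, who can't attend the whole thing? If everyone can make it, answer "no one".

Nadia: not fully free for 10:15-11:45. Leo: free for 10:15-11:45. Jonas: free for 10:15-11:45. Kavya: free for 10:15-11:45. Hamid: not fully free for 10:15-11:45. Oliver: free for 10:15-11:45.

Hamid, Nadia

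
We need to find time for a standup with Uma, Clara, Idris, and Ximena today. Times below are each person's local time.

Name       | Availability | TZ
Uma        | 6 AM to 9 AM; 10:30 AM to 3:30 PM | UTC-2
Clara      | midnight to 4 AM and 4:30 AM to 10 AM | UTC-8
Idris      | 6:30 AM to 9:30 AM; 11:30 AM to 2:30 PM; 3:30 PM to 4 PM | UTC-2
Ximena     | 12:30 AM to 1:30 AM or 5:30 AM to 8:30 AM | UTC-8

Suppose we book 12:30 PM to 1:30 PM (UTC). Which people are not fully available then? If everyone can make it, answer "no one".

Idris, Ximena

Uma in UTC: 08:00-11:00, 12:30-17:30 (add 2h to convert from UTC-2).
Clara in UTC: 08:00-12:00, 12:30-18:00 (add 8h to convert from UTC-8).
Idris in UTC: 08:30-11:30, 13:30-16:30, 17:30-18:00 (add 2h to convert from UTC-2).
Ximena in UTC: 08:30-09:30, 13:30-16:30 (add 8h to convert from UTC-8).
Uma: free for 12:30-13:30. Clara: free for 12:30-13:30. Idris: not fully free for 12:30-13:30. Ximena: not fully free for 12:30-13:30.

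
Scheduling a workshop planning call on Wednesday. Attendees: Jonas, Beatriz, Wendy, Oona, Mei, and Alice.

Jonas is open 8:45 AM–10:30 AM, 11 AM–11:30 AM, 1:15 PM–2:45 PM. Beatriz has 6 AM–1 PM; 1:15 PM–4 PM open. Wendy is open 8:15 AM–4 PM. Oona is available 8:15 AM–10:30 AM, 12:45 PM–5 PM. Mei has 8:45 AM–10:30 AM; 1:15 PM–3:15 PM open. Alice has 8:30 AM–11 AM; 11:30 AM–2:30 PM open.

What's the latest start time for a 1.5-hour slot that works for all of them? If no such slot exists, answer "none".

Jonas ∩ Beatriz: 08:45-10:30, 11:00-11:30, 13:15-14:45.
Jonas ∩ Beatriz ∩ Wendy: 08:45-10:30, 11:00-11:30, 13:15-14:45.
Jonas ∩ Beatriz ∩ Wendy ∩ Oona: 08:45-10:30, 13:15-14:45.
Jonas ∩ Beatriz ∩ Wendy ∩ Oona ∩ Mei: 08:45-10:30, 13:15-14:45.
Jonas ∩ Beatriz ∩ Wendy ∩ Oona ∩ Mei ∩ Alice: 08:45-10:30, 13:15-14:30.
The last common window of at least 90 minutes is 08:45-10:30; a 90-minute meeting can start as late as 09:00 and still end by 10:30.

09:00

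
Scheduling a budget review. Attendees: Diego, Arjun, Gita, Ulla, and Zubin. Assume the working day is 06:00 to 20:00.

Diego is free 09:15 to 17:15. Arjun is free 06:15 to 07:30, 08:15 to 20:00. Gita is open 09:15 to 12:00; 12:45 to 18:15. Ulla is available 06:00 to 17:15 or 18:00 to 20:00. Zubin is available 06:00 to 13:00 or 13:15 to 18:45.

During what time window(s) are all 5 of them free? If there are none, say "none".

Diego ∩ Arjun: 09:15-17:15.
Diego ∩ Arjun ∩ Gita: 09:15-12:00, 12:45-17:15.
Diego ∩ Arjun ∩ Gita ∩ Ulla: 09:15-12:00, 12:45-17:15.
Diego ∩ Arjun ∩ Gita ∩ Ulla ∩ Zubin: 09:15-12:00, 12:45-13:00, 13:15-17:15.
So the common availability across everyone is 09:15-12:00, 12:45-13:00, 13:15-17:15.

09:15-12:00, 12:45-13:00, 13:15-17:15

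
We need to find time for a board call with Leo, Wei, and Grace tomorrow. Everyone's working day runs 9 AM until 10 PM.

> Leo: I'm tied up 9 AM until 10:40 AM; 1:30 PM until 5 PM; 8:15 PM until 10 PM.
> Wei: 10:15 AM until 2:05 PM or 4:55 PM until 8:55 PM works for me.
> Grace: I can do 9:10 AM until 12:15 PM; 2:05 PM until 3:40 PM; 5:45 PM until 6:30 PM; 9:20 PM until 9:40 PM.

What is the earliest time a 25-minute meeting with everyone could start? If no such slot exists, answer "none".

10:40

Leo free: 10:40-13:30, 17:00-20:15 (invert busy blocks within the working day).
Wei free: 10:15-14:05, 16:55-20:55.
Grace free: 09:10-12:15, 14:05-15:40, 17:45-18:30, 21:20-21:40.
Leo ∩ Wei: 10:40-13:30, 17:00-20:15.
Leo ∩ Wei ∩ Grace: 10:40-12:15, 17:45-18:30.
The first common window of at least 25 minutes is 10:40-12:15, so the earliest start is 10:40.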